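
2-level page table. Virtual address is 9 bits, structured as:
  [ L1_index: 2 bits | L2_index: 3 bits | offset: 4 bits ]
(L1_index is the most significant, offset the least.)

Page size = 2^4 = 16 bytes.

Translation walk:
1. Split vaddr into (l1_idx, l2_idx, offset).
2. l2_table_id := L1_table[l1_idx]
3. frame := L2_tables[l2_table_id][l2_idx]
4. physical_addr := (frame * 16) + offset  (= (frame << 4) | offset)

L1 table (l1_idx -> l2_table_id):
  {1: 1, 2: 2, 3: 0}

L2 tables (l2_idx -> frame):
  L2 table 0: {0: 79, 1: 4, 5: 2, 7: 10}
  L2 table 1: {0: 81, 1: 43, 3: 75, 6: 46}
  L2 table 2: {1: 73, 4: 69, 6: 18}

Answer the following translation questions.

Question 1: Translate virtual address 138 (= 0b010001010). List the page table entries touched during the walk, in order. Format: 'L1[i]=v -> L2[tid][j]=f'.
Answer: L1[1]=1 -> L2[1][0]=81

Derivation:
vaddr = 138 = 0b010001010
Split: l1_idx=1, l2_idx=0, offset=10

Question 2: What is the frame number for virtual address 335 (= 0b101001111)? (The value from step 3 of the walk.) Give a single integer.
vaddr = 335: l1_idx=2, l2_idx=4
L1[2] = 2; L2[2][4] = 69

Answer: 69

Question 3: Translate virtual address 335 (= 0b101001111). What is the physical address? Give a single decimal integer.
vaddr = 335 = 0b101001111
Split: l1_idx=2, l2_idx=4, offset=15
L1[2] = 2
L2[2][4] = 69
paddr = 69 * 16 + 15 = 1119

Answer: 1119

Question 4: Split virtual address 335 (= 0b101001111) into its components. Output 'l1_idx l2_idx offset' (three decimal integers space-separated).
Answer: 2 4 15

Derivation:
vaddr = 335 = 0b101001111
  top 2 bits -> l1_idx = 2
  next 3 bits -> l2_idx = 4
  bottom 4 bits -> offset = 15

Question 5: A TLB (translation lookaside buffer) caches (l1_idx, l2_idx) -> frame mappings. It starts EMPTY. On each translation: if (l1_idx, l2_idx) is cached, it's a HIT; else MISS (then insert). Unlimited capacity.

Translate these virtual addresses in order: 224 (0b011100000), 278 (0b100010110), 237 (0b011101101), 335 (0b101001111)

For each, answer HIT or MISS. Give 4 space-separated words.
Answer: MISS MISS HIT MISS

Derivation:
vaddr=224: (1,6) not in TLB -> MISS, insert
vaddr=278: (2,1) not in TLB -> MISS, insert
vaddr=237: (1,6) in TLB -> HIT
vaddr=335: (2,4) not in TLB -> MISS, insert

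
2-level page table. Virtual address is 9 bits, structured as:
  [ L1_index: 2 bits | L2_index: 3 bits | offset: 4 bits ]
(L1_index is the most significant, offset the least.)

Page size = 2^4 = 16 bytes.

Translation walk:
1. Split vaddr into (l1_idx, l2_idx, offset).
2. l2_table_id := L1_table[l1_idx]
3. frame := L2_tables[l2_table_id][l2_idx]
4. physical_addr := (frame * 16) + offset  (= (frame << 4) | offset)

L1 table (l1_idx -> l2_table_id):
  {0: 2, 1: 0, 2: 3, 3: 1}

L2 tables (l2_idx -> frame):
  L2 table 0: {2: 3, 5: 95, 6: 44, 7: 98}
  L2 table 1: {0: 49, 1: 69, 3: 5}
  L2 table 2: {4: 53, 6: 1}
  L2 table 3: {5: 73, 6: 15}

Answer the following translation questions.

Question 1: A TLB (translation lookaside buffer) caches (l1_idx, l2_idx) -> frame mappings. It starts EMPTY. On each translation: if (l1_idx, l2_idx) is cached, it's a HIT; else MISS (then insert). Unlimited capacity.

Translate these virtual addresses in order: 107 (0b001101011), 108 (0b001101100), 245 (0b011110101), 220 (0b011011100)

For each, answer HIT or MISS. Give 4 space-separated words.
vaddr=107: (0,6) not in TLB -> MISS, insert
vaddr=108: (0,6) in TLB -> HIT
vaddr=245: (1,7) not in TLB -> MISS, insert
vaddr=220: (1,5) not in TLB -> MISS, insert

Answer: MISS HIT MISS MISS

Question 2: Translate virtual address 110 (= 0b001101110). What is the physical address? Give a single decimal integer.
vaddr = 110 = 0b001101110
Split: l1_idx=0, l2_idx=6, offset=14
L1[0] = 2
L2[2][6] = 1
paddr = 1 * 16 + 14 = 30

Answer: 30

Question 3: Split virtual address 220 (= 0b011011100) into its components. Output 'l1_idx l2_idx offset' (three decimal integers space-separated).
Answer: 1 5 12

Derivation:
vaddr = 220 = 0b011011100
  top 2 bits -> l1_idx = 1
  next 3 bits -> l2_idx = 5
  bottom 4 bits -> offset = 12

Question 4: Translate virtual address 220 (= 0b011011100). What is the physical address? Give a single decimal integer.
vaddr = 220 = 0b011011100
Split: l1_idx=1, l2_idx=5, offset=12
L1[1] = 0
L2[0][5] = 95
paddr = 95 * 16 + 12 = 1532

Answer: 1532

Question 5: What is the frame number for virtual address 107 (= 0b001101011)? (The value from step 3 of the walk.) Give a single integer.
vaddr = 107: l1_idx=0, l2_idx=6
L1[0] = 2; L2[2][6] = 1

Answer: 1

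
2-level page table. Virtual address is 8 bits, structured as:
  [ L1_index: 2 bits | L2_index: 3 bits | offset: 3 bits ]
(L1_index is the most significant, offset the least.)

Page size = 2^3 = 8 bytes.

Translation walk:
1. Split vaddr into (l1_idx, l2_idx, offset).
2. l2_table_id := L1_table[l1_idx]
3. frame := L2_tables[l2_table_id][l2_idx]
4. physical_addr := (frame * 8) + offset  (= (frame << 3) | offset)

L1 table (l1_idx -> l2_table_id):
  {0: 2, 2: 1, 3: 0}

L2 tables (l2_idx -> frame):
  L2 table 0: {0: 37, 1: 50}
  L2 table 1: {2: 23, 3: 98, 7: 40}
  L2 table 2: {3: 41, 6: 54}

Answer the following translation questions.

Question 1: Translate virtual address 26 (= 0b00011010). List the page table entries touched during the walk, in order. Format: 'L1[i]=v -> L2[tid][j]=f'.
vaddr = 26 = 0b00011010
Split: l1_idx=0, l2_idx=3, offset=2

Answer: L1[0]=2 -> L2[2][3]=41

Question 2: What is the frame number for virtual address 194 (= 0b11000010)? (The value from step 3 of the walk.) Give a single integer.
vaddr = 194: l1_idx=3, l2_idx=0
L1[3] = 0; L2[0][0] = 37

Answer: 37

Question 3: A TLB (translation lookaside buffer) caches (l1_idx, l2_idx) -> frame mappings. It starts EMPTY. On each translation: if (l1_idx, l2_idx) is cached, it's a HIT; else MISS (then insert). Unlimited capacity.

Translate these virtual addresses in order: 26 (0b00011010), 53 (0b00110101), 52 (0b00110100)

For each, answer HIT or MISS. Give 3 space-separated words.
vaddr=26: (0,3) not in TLB -> MISS, insert
vaddr=53: (0,6) not in TLB -> MISS, insert
vaddr=52: (0,6) in TLB -> HIT

Answer: MISS MISS HIT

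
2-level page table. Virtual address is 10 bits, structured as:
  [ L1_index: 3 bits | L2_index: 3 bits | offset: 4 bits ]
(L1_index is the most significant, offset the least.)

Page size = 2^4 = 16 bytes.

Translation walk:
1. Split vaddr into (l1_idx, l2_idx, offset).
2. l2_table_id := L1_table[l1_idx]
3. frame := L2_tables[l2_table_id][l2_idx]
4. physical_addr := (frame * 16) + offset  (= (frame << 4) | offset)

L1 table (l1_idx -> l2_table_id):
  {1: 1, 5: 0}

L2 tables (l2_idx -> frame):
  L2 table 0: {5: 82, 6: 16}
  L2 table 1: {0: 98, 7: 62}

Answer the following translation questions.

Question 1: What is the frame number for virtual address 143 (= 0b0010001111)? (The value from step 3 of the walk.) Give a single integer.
Answer: 98

Derivation:
vaddr = 143: l1_idx=1, l2_idx=0
L1[1] = 1; L2[1][0] = 98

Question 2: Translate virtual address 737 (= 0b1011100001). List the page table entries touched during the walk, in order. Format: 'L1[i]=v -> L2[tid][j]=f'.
Answer: L1[5]=0 -> L2[0][6]=16

Derivation:
vaddr = 737 = 0b1011100001
Split: l1_idx=5, l2_idx=6, offset=1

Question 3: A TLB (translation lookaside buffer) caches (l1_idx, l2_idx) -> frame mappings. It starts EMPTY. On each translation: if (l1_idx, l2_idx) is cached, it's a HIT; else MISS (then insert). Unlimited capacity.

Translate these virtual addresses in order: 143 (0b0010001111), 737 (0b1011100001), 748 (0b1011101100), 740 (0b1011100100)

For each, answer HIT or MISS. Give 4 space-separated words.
vaddr=143: (1,0) not in TLB -> MISS, insert
vaddr=737: (5,6) not in TLB -> MISS, insert
vaddr=748: (5,6) in TLB -> HIT
vaddr=740: (5,6) in TLB -> HIT

Answer: MISS MISS HIT HIT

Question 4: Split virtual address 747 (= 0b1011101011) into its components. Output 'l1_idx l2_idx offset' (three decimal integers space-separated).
Answer: 5 6 11

Derivation:
vaddr = 747 = 0b1011101011
  top 3 bits -> l1_idx = 5
  next 3 bits -> l2_idx = 6
  bottom 4 bits -> offset = 11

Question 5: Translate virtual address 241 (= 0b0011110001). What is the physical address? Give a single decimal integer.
Answer: 993

Derivation:
vaddr = 241 = 0b0011110001
Split: l1_idx=1, l2_idx=7, offset=1
L1[1] = 1
L2[1][7] = 62
paddr = 62 * 16 + 1 = 993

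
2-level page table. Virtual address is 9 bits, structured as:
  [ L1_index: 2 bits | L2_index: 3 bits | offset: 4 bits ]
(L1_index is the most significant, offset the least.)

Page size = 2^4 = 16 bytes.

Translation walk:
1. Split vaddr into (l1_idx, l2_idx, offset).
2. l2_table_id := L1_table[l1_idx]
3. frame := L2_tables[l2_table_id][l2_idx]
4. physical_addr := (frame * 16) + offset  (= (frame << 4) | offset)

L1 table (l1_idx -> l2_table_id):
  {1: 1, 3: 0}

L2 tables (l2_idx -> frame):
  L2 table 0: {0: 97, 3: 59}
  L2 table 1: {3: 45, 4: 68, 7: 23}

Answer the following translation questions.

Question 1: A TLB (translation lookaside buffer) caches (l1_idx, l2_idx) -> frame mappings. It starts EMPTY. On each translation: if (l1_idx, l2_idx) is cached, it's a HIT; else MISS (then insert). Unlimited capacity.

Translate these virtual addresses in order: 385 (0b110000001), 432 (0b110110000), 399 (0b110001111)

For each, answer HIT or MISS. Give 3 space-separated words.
vaddr=385: (3,0) not in TLB -> MISS, insert
vaddr=432: (3,3) not in TLB -> MISS, insert
vaddr=399: (3,0) in TLB -> HIT

Answer: MISS MISS HIT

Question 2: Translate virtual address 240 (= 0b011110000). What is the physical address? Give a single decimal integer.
Answer: 368

Derivation:
vaddr = 240 = 0b011110000
Split: l1_idx=1, l2_idx=7, offset=0
L1[1] = 1
L2[1][7] = 23
paddr = 23 * 16 + 0 = 368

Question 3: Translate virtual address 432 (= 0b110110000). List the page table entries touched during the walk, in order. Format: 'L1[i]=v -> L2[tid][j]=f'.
Answer: L1[3]=0 -> L2[0][3]=59

Derivation:
vaddr = 432 = 0b110110000
Split: l1_idx=3, l2_idx=3, offset=0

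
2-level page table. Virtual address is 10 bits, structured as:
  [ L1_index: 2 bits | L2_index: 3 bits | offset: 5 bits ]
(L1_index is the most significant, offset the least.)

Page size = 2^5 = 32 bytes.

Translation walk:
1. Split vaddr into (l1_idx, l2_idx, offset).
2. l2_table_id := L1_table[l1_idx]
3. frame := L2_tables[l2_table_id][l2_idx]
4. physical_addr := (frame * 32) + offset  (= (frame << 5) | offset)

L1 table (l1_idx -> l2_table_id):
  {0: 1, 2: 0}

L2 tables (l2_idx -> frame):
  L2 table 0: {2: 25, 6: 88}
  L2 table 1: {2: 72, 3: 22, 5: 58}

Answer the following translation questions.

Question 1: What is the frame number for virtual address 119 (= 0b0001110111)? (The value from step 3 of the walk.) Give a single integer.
vaddr = 119: l1_idx=0, l2_idx=3
L1[0] = 1; L2[1][3] = 22

Answer: 22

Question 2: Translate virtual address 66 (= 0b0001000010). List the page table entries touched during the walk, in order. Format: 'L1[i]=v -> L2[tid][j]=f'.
Answer: L1[0]=1 -> L2[1][2]=72

Derivation:
vaddr = 66 = 0b0001000010
Split: l1_idx=0, l2_idx=2, offset=2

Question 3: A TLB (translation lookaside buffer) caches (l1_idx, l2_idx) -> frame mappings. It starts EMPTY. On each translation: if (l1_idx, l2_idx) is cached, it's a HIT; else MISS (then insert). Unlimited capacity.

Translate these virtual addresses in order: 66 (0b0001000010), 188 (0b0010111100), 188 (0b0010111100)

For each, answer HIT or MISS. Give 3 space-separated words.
Answer: MISS MISS HIT

Derivation:
vaddr=66: (0,2) not in TLB -> MISS, insert
vaddr=188: (0,5) not in TLB -> MISS, insert
vaddr=188: (0,5) in TLB -> HIT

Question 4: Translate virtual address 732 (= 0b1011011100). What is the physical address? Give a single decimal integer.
Answer: 2844

Derivation:
vaddr = 732 = 0b1011011100
Split: l1_idx=2, l2_idx=6, offset=28
L1[2] = 0
L2[0][6] = 88
paddr = 88 * 32 + 28 = 2844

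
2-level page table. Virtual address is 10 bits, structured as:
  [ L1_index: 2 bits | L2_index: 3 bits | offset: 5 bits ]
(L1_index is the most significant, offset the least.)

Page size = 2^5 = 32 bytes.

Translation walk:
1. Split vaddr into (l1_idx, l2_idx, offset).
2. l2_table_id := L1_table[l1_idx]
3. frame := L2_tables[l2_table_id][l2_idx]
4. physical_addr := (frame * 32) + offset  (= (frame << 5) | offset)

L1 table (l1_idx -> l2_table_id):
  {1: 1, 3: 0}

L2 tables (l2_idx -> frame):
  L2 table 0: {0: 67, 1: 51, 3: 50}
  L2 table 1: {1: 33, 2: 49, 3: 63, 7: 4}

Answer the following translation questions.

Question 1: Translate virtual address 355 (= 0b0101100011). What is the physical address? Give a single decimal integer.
vaddr = 355 = 0b0101100011
Split: l1_idx=1, l2_idx=3, offset=3
L1[1] = 1
L2[1][3] = 63
paddr = 63 * 32 + 3 = 2019

Answer: 2019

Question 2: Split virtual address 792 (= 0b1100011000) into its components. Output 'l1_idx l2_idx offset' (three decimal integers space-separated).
vaddr = 792 = 0b1100011000
  top 2 bits -> l1_idx = 3
  next 3 bits -> l2_idx = 0
  bottom 5 bits -> offset = 24

Answer: 3 0 24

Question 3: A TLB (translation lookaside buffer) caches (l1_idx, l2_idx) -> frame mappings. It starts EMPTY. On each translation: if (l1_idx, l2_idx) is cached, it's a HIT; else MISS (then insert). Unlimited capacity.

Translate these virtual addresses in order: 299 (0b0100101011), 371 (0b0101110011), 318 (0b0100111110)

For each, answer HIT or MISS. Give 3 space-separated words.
vaddr=299: (1,1) not in TLB -> MISS, insert
vaddr=371: (1,3) not in TLB -> MISS, insert
vaddr=318: (1,1) in TLB -> HIT

Answer: MISS MISS HIT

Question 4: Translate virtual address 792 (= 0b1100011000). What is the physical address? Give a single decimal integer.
Answer: 2168

Derivation:
vaddr = 792 = 0b1100011000
Split: l1_idx=3, l2_idx=0, offset=24
L1[3] = 0
L2[0][0] = 67
paddr = 67 * 32 + 24 = 2168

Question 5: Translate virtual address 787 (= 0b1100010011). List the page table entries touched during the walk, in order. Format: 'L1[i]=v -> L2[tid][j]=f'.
vaddr = 787 = 0b1100010011
Split: l1_idx=3, l2_idx=0, offset=19

Answer: L1[3]=0 -> L2[0][0]=67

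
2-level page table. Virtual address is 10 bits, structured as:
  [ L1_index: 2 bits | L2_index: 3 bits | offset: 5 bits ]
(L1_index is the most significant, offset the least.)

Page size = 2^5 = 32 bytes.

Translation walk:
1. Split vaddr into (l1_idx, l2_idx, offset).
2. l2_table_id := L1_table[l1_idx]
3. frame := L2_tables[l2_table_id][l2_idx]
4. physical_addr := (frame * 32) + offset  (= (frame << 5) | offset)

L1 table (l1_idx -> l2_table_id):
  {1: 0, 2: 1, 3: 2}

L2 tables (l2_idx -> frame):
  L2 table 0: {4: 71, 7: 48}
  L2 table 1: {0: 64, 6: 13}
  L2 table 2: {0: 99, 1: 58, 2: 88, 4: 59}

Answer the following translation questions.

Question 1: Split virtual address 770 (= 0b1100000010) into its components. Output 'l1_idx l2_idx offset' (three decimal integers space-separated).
vaddr = 770 = 0b1100000010
  top 2 bits -> l1_idx = 3
  next 3 bits -> l2_idx = 0
  bottom 5 bits -> offset = 2

Answer: 3 0 2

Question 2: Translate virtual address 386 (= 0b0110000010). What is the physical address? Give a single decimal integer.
Answer: 2274

Derivation:
vaddr = 386 = 0b0110000010
Split: l1_idx=1, l2_idx=4, offset=2
L1[1] = 0
L2[0][4] = 71
paddr = 71 * 32 + 2 = 2274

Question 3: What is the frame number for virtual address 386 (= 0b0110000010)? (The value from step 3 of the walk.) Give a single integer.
Answer: 71

Derivation:
vaddr = 386: l1_idx=1, l2_idx=4
L1[1] = 0; L2[0][4] = 71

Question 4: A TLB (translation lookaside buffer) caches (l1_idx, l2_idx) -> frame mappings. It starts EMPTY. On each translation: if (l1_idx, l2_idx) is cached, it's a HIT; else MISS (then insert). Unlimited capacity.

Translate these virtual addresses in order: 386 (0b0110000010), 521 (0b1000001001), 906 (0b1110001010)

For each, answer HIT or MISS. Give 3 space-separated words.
Answer: MISS MISS MISS

Derivation:
vaddr=386: (1,4) not in TLB -> MISS, insert
vaddr=521: (2,0) not in TLB -> MISS, insert
vaddr=906: (3,4) not in TLB -> MISS, insert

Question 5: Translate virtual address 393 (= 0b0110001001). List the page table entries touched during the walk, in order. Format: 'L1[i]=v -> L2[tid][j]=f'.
Answer: L1[1]=0 -> L2[0][4]=71

Derivation:
vaddr = 393 = 0b0110001001
Split: l1_idx=1, l2_idx=4, offset=9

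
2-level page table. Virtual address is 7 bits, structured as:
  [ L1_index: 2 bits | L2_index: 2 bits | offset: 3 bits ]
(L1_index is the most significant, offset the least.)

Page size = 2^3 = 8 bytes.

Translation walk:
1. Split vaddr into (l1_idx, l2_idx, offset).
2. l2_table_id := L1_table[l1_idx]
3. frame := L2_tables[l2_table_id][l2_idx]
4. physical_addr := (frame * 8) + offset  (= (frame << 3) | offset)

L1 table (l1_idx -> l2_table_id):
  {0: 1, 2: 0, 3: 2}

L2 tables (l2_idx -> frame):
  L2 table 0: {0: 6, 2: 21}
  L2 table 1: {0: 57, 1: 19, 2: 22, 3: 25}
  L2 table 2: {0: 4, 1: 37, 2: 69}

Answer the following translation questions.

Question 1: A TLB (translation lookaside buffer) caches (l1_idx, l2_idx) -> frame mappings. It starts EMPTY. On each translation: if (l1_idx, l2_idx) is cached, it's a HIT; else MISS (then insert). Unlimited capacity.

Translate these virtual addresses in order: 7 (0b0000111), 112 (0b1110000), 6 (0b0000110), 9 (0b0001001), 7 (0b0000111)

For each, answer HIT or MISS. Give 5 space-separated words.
vaddr=7: (0,0) not in TLB -> MISS, insert
vaddr=112: (3,2) not in TLB -> MISS, insert
vaddr=6: (0,0) in TLB -> HIT
vaddr=9: (0,1) not in TLB -> MISS, insert
vaddr=7: (0,0) in TLB -> HIT

Answer: MISS MISS HIT MISS HIT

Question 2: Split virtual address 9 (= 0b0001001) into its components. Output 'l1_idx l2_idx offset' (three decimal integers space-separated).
vaddr = 9 = 0b0001001
  top 2 bits -> l1_idx = 0
  next 2 bits -> l2_idx = 1
  bottom 3 bits -> offset = 1

Answer: 0 1 1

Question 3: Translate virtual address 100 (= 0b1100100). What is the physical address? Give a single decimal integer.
Answer: 36

Derivation:
vaddr = 100 = 0b1100100
Split: l1_idx=3, l2_idx=0, offset=4
L1[3] = 2
L2[2][0] = 4
paddr = 4 * 8 + 4 = 36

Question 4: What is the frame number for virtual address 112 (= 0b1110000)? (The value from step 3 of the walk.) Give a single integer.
vaddr = 112: l1_idx=3, l2_idx=2
L1[3] = 2; L2[2][2] = 69

Answer: 69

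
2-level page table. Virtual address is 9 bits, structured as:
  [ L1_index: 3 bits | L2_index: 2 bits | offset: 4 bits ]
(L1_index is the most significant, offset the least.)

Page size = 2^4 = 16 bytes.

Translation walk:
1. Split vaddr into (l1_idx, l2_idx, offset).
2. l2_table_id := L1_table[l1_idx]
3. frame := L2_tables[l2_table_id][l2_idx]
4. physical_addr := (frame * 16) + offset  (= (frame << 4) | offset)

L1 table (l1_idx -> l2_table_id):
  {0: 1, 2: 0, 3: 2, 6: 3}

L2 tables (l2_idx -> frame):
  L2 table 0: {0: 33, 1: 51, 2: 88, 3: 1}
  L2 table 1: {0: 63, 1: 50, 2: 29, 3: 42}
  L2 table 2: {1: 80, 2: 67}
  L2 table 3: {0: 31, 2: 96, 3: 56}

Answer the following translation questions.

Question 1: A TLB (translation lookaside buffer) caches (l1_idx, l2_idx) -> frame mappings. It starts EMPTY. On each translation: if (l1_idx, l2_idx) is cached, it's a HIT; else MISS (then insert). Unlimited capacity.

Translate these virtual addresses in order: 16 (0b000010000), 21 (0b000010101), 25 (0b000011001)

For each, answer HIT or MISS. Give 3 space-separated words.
Answer: MISS HIT HIT

Derivation:
vaddr=16: (0,1) not in TLB -> MISS, insert
vaddr=21: (0,1) in TLB -> HIT
vaddr=25: (0,1) in TLB -> HIT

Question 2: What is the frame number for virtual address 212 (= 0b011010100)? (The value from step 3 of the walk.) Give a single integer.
vaddr = 212: l1_idx=3, l2_idx=1
L1[3] = 2; L2[2][1] = 80

Answer: 80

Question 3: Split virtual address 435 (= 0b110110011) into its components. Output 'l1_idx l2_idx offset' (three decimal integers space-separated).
vaddr = 435 = 0b110110011
  top 3 bits -> l1_idx = 6
  next 2 bits -> l2_idx = 3
  bottom 4 bits -> offset = 3

Answer: 6 3 3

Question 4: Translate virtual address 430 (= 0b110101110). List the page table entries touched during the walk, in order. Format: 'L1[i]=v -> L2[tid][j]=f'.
Answer: L1[6]=3 -> L2[3][2]=96

Derivation:
vaddr = 430 = 0b110101110
Split: l1_idx=6, l2_idx=2, offset=14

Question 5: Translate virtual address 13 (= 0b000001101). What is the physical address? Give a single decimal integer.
vaddr = 13 = 0b000001101
Split: l1_idx=0, l2_idx=0, offset=13
L1[0] = 1
L2[1][0] = 63
paddr = 63 * 16 + 13 = 1021

Answer: 1021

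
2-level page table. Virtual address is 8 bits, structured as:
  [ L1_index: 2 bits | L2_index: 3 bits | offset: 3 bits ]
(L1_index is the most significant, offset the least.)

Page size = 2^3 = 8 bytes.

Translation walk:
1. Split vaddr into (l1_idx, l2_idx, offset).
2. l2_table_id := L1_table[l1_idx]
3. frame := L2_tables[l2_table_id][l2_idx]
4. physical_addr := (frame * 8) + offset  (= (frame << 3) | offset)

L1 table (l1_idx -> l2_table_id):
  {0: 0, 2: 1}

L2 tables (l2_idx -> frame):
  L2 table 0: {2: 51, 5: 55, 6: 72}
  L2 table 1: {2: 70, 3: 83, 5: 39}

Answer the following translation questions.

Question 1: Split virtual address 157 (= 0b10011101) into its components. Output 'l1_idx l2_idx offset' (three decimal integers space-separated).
Answer: 2 3 5

Derivation:
vaddr = 157 = 0b10011101
  top 2 bits -> l1_idx = 2
  next 3 bits -> l2_idx = 3
  bottom 3 bits -> offset = 5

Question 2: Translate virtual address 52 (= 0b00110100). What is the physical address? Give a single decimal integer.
vaddr = 52 = 0b00110100
Split: l1_idx=0, l2_idx=6, offset=4
L1[0] = 0
L2[0][6] = 72
paddr = 72 * 8 + 4 = 580

Answer: 580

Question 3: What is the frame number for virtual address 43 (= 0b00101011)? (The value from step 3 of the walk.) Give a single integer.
Answer: 55

Derivation:
vaddr = 43: l1_idx=0, l2_idx=5
L1[0] = 0; L2[0][5] = 55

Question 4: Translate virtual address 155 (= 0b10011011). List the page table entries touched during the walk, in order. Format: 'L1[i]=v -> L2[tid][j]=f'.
Answer: L1[2]=1 -> L2[1][3]=83

Derivation:
vaddr = 155 = 0b10011011
Split: l1_idx=2, l2_idx=3, offset=3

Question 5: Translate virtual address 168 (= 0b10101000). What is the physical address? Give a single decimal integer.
vaddr = 168 = 0b10101000
Split: l1_idx=2, l2_idx=5, offset=0
L1[2] = 1
L2[1][5] = 39
paddr = 39 * 8 + 0 = 312

Answer: 312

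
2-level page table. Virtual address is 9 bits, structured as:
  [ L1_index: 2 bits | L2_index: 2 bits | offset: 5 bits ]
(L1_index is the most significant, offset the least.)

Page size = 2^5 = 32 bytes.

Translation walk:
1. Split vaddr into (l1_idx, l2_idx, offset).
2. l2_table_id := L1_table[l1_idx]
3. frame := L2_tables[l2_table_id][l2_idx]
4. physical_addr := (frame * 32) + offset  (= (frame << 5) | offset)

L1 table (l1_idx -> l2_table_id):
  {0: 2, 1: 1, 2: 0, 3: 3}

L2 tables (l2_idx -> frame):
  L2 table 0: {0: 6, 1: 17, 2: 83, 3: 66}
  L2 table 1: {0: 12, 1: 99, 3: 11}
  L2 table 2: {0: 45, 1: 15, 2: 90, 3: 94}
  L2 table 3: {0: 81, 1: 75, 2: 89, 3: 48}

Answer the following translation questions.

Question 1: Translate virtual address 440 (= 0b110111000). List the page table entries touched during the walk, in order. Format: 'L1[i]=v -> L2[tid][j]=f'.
vaddr = 440 = 0b110111000
Split: l1_idx=3, l2_idx=1, offset=24

Answer: L1[3]=3 -> L2[3][1]=75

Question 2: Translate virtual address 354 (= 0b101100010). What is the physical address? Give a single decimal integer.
Answer: 2114

Derivation:
vaddr = 354 = 0b101100010
Split: l1_idx=2, l2_idx=3, offset=2
L1[2] = 0
L2[0][3] = 66
paddr = 66 * 32 + 2 = 2114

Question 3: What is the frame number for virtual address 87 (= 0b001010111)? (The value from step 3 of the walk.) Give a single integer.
vaddr = 87: l1_idx=0, l2_idx=2
L1[0] = 2; L2[2][2] = 90

Answer: 90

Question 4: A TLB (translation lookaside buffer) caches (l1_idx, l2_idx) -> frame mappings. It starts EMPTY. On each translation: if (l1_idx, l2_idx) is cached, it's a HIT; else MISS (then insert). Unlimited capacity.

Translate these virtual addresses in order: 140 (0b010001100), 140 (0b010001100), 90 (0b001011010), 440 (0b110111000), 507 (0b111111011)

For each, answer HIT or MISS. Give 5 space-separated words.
vaddr=140: (1,0) not in TLB -> MISS, insert
vaddr=140: (1,0) in TLB -> HIT
vaddr=90: (0,2) not in TLB -> MISS, insert
vaddr=440: (3,1) not in TLB -> MISS, insert
vaddr=507: (3,3) not in TLB -> MISS, insert

Answer: MISS HIT MISS MISS MISS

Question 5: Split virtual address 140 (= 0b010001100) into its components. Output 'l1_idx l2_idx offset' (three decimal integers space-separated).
Answer: 1 0 12

Derivation:
vaddr = 140 = 0b010001100
  top 2 bits -> l1_idx = 1
  next 2 bits -> l2_idx = 0
  bottom 5 bits -> offset = 12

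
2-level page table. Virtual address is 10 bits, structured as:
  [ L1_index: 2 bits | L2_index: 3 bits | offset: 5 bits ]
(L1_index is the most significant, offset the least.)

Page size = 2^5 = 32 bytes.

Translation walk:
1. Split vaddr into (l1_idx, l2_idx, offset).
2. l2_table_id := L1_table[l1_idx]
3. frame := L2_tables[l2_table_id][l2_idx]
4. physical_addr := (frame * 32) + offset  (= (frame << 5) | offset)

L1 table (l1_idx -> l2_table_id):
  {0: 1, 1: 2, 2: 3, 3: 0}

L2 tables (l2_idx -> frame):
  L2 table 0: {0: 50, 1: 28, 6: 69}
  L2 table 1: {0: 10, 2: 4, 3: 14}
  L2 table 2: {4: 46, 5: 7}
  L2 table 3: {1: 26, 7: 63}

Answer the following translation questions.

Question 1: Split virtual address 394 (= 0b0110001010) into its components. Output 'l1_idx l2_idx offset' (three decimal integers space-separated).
Answer: 1 4 10

Derivation:
vaddr = 394 = 0b0110001010
  top 2 bits -> l1_idx = 1
  next 3 bits -> l2_idx = 4
  bottom 5 bits -> offset = 10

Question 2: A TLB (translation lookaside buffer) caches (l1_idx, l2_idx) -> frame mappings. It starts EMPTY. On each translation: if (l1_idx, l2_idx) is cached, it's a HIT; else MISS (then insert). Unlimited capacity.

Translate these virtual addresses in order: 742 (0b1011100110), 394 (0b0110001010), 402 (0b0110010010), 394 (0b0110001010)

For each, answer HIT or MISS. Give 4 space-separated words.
vaddr=742: (2,7) not in TLB -> MISS, insert
vaddr=394: (1,4) not in TLB -> MISS, insert
vaddr=402: (1,4) in TLB -> HIT
vaddr=394: (1,4) in TLB -> HIT

Answer: MISS MISS HIT HIT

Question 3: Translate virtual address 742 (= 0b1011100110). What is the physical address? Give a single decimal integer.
vaddr = 742 = 0b1011100110
Split: l1_idx=2, l2_idx=7, offset=6
L1[2] = 3
L2[3][7] = 63
paddr = 63 * 32 + 6 = 2022

Answer: 2022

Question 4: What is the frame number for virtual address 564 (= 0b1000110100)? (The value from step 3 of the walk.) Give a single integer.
Answer: 26

Derivation:
vaddr = 564: l1_idx=2, l2_idx=1
L1[2] = 3; L2[3][1] = 26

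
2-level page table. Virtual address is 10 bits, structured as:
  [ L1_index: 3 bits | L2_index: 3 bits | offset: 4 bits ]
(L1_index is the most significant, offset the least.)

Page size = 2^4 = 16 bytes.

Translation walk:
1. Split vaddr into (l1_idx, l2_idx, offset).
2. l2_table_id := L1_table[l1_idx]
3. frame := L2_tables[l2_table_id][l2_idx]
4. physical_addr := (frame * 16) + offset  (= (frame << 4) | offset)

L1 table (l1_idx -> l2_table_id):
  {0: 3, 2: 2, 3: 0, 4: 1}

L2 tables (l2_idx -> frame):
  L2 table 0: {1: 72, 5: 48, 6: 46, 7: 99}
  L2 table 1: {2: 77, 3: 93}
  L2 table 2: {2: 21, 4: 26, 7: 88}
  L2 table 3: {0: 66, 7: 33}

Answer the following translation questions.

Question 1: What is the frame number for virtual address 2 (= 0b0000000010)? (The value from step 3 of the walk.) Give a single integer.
Answer: 66

Derivation:
vaddr = 2: l1_idx=0, l2_idx=0
L1[0] = 3; L2[3][0] = 66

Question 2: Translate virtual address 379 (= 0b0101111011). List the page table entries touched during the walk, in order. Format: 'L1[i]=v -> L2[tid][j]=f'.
Answer: L1[2]=2 -> L2[2][7]=88

Derivation:
vaddr = 379 = 0b0101111011
Split: l1_idx=2, l2_idx=7, offset=11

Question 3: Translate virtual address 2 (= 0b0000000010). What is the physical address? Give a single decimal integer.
vaddr = 2 = 0b0000000010
Split: l1_idx=0, l2_idx=0, offset=2
L1[0] = 3
L2[3][0] = 66
paddr = 66 * 16 + 2 = 1058

Answer: 1058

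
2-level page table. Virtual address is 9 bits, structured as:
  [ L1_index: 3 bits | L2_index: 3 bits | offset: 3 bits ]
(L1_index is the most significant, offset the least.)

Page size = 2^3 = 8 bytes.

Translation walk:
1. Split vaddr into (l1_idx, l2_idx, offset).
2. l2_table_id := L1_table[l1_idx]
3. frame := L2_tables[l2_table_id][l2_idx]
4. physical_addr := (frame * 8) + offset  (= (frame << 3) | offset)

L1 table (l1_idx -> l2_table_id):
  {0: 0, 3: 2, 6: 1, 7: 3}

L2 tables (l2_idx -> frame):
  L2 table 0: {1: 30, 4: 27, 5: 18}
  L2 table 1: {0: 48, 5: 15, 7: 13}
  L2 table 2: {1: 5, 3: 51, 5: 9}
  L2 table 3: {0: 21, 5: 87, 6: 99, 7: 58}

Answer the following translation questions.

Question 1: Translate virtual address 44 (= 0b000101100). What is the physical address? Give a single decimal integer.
vaddr = 44 = 0b000101100
Split: l1_idx=0, l2_idx=5, offset=4
L1[0] = 0
L2[0][5] = 18
paddr = 18 * 8 + 4 = 148

Answer: 148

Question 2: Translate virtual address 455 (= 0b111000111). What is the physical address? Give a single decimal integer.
Answer: 175

Derivation:
vaddr = 455 = 0b111000111
Split: l1_idx=7, l2_idx=0, offset=7
L1[7] = 3
L2[3][0] = 21
paddr = 21 * 8 + 7 = 175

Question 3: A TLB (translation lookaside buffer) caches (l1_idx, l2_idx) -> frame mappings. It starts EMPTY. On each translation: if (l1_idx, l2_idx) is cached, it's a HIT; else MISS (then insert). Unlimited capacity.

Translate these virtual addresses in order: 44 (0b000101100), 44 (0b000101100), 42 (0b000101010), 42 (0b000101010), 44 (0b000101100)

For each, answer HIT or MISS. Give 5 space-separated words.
Answer: MISS HIT HIT HIT HIT

Derivation:
vaddr=44: (0,5) not in TLB -> MISS, insert
vaddr=44: (0,5) in TLB -> HIT
vaddr=42: (0,5) in TLB -> HIT
vaddr=42: (0,5) in TLB -> HIT
vaddr=44: (0,5) in TLB -> HIT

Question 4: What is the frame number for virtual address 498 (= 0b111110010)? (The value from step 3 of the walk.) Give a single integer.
Answer: 99

Derivation:
vaddr = 498: l1_idx=7, l2_idx=6
L1[7] = 3; L2[3][6] = 99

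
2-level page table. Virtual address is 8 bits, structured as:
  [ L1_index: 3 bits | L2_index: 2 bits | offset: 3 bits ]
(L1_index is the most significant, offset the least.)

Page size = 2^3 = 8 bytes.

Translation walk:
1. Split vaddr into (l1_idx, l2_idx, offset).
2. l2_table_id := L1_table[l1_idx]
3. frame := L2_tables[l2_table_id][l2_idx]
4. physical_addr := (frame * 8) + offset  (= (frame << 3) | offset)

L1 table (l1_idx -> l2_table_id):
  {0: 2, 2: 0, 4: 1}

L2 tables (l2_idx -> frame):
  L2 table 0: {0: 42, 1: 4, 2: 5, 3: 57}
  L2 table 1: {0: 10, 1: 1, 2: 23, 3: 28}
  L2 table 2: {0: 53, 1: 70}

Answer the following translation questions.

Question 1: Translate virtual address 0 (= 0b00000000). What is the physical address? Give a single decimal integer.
Answer: 424

Derivation:
vaddr = 0 = 0b00000000
Split: l1_idx=0, l2_idx=0, offset=0
L1[0] = 2
L2[2][0] = 53
paddr = 53 * 8 + 0 = 424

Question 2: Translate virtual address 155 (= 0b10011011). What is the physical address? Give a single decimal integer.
Answer: 227

Derivation:
vaddr = 155 = 0b10011011
Split: l1_idx=4, l2_idx=3, offset=3
L1[4] = 1
L2[1][3] = 28
paddr = 28 * 8 + 3 = 227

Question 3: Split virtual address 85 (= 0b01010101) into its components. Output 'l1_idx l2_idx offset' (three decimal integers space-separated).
Answer: 2 2 5

Derivation:
vaddr = 85 = 0b01010101
  top 3 bits -> l1_idx = 2
  next 2 bits -> l2_idx = 2
  bottom 3 bits -> offset = 5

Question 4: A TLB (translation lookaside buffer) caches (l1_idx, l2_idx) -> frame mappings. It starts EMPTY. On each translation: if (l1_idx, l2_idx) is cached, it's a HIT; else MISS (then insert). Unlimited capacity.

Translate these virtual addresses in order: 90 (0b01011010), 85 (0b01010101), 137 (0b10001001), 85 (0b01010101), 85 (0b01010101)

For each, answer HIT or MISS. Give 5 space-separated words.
vaddr=90: (2,3) not in TLB -> MISS, insert
vaddr=85: (2,2) not in TLB -> MISS, insert
vaddr=137: (4,1) not in TLB -> MISS, insert
vaddr=85: (2,2) in TLB -> HIT
vaddr=85: (2,2) in TLB -> HIT

Answer: MISS MISS MISS HIT HIT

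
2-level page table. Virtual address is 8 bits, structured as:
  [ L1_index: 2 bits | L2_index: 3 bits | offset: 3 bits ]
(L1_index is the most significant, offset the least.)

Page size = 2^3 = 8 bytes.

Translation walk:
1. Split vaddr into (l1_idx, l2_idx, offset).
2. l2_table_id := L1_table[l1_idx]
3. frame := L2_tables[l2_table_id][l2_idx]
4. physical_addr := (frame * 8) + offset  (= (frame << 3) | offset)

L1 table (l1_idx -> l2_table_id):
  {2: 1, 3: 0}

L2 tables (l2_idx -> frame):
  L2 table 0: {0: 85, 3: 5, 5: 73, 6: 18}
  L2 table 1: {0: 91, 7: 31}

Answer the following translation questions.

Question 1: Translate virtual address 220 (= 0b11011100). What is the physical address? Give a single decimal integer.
vaddr = 220 = 0b11011100
Split: l1_idx=3, l2_idx=3, offset=4
L1[3] = 0
L2[0][3] = 5
paddr = 5 * 8 + 4 = 44

Answer: 44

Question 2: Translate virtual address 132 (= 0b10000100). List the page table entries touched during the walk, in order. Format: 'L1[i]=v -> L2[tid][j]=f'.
vaddr = 132 = 0b10000100
Split: l1_idx=2, l2_idx=0, offset=4

Answer: L1[2]=1 -> L2[1][0]=91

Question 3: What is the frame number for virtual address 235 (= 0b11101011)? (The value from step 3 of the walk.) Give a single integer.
Answer: 73

Derivation:
vaddr = 235: l1_idx=3, l2_idx=5
L1[3] = 0; L2[0][5] = 73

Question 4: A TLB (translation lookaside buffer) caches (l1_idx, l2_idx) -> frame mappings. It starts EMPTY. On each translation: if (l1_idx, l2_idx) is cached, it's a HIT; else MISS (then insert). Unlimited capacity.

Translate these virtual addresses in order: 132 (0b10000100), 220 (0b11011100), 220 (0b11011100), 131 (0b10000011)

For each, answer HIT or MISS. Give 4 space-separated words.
Answer: MISS MISS HIT HIT

Derivation:
vaddr=132: (2,0) not in TLB -> MISS, insert
vaddr=220: (3,3) not in TLB -> MISS, insert
vaddr=220: (3,3) in TLB -> HIT
vaddr=131: (2,0) in TLB -> HIT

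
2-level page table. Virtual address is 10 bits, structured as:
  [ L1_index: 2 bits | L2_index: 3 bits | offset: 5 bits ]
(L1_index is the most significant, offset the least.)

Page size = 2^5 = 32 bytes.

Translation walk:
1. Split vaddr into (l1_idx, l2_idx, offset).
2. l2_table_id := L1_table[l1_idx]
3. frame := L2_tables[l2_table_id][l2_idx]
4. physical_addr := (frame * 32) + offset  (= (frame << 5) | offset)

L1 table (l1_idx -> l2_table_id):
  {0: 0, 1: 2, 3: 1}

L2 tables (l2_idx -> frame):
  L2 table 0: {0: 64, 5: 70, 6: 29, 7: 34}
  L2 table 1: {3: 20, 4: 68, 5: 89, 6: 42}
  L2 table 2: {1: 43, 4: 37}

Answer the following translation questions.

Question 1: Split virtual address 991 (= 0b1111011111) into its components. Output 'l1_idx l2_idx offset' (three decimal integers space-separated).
Answer: 3 6 31

Derivation:
vaddr = 991 = 0b1111011111
  top 2 bits -> l1_idx = 3
  next 3 bits -> l2_idx = 6
  bottom 5 bits -> offset = 31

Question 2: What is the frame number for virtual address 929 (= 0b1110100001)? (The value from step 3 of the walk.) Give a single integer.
Answer: 89

Derivation:
vaddr = 929: l1_idx=3, l2_idx=5
L1[3] = 1; L2[1][5] = 89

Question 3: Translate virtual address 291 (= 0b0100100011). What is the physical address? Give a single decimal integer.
Answer: 1379

Derivation:
vaddr = 291 = 0b0100100011
Split: l1_idx=1, l2_idx=1, offset=3
L1[1] = 2
L2[2][1] = 43
paddr = 43 * 32 + 3 = 1379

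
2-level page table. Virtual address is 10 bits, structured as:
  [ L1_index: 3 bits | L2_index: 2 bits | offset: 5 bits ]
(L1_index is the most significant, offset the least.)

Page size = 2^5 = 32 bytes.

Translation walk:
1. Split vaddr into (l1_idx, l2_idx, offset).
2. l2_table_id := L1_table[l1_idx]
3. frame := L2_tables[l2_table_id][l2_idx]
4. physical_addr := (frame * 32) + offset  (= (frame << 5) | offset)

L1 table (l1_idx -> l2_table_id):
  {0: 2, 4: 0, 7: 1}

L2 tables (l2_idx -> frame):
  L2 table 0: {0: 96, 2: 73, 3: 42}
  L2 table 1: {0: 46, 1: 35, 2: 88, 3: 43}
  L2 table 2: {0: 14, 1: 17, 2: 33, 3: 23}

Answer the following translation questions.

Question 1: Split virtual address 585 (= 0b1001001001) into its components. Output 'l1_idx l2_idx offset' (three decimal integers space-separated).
Answer: 4 2 9

Derivation:
vaddr = 585 = 0b1001001001
  top 3 bits -> l1_idx = 4
  next 2 bits -> l2_idx = 2
  bottom 5 bits -> offset = 9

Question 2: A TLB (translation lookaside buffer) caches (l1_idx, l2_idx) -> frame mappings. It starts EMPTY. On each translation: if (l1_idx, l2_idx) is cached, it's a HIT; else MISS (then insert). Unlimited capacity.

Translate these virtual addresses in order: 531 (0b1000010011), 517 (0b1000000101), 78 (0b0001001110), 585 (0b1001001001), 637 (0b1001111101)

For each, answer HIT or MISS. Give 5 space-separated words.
Answer: MISS HIT MISS MISS MISS

Derivation:
vaddr=531: (4,0) not in TLB -> MISS, insert
vaddr=517: (4,0) in TLB -> HIT
vaddr=78: (0,2) not in TLB -> MISS, insert
vaddr=585: (4,2) not in TLB -> MISS, insert
vaddr=637: (4,3) not in TLB -> MISS, insert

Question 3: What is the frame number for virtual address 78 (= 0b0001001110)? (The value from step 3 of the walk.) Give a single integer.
Answer: 33

Derivation:
vaddr = 78: l1_idx=0, l2_idx=2
L1[0] = 2; L2[2][2] = 33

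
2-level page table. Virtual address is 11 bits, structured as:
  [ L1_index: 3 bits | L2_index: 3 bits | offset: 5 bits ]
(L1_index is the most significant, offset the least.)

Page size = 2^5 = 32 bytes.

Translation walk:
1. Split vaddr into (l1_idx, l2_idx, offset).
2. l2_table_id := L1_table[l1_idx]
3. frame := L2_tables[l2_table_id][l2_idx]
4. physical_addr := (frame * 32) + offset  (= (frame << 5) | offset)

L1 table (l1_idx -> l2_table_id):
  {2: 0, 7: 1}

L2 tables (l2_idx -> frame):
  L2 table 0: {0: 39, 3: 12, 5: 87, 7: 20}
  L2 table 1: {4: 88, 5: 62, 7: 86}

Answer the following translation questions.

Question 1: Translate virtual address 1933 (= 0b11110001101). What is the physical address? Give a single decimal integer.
Answer: 2829

Derivation:
vaddr = 1933 = 0b11110001101
Split: l1_idx=7, l2_idx=4, offset=13
L1[7] = 1
L2[1][4] = 88
paddr = 88 * 32 + 13 = 2829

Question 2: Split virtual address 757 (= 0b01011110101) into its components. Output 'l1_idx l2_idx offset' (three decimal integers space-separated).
vaddr = 757 = 0b01011110101
  top 3 bits -> l1_idx = 2
  next 3 bits -> l2_idx = 7
  bottom 5 bits -> offset = 21

Answer: 2 7 21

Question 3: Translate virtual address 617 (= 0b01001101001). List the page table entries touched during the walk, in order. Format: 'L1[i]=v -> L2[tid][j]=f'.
vaddr = 617 = 0b01001101001
Split: l1_idx=2, l2_idx=3, offset=9

Answer: L1[2]=0 -> L2[0][3]=12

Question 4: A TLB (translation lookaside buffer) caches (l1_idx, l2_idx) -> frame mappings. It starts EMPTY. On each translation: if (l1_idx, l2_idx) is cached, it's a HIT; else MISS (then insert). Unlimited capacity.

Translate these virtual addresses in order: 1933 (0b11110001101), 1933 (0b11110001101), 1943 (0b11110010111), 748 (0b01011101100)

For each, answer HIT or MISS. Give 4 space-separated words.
Answer: MISS HIT HIT MISS

Derivation:
vaddr=1933: (7,4) not in TLB -> MISS, insert
vaddr=1933: (7,4) in TLB -> HIT
vaddr=1943: (7,4) in TLB -> HIT
vaddr=748: (2,7) not in TLB -> MISS, insert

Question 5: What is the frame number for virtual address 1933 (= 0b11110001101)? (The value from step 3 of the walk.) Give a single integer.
Answer: 88

Derivation:
vaddr = 1933: l1_idx=7, l2_idx=4
L1[7] = 1; L2[1][4] = 88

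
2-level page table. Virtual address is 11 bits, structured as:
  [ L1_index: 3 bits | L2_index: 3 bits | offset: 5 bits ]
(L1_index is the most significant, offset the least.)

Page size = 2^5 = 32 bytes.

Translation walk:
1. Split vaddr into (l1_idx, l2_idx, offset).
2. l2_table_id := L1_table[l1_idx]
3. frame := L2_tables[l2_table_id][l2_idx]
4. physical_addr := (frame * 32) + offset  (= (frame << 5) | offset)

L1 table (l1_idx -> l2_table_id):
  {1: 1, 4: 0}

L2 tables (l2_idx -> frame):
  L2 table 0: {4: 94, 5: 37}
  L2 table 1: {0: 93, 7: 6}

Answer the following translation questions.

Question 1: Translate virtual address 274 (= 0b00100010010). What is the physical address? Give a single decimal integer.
Answer: 2994

Derivation:
vaddr = 274 = 0b00100010010
Split: l1_idx=1, l2_idx=0, offset=18
L1[1] = 1
L2[1][0] = 93
paddr = 93 * 32 + 18 = 2994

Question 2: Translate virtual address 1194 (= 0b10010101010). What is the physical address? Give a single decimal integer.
vaddr = 1194 = 0b10010101010
Split: l1_idx=4, l2_idx=5, offset=10
L1[4] = 0
L2[0][5] = 37
paddr = 37 * 32 + 10 = 1194

Answer: 1194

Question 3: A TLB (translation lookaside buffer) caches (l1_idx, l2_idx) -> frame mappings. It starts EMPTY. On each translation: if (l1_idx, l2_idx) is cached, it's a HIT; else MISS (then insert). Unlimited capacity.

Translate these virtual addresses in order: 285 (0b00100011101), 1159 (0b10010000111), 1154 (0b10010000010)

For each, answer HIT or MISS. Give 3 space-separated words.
vaddr=285: (1,0) not in TLB -> MISS, insert
vaddr=1159: (4,4) not in TLB -> MISS, insert
vaddr=1154: (4,4) in TLB -> HIT

Answer: MISS MISS HIT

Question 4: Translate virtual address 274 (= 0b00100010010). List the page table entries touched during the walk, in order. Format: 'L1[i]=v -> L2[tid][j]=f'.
Answer: L1[1]=1 -> L2[1][0]=93

Derivation:
vaddr = 274 = 0b00100010010
Split: l1_idx=1, l2_idx=0, offset=18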